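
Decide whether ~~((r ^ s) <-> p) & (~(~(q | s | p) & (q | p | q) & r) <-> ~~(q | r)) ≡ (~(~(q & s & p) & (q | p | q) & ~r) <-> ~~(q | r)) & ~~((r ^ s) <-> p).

  p      q      r      s    |    φ      ψ  
False  False  False  False  |  False  False
False  False  False   True  |  False  False
False  False   True  False  |  False  False
False  False   True   True  |   True   True
False   True  False  False  |   True  False
False   True  False   True  |  False  False
False   True   True  False  |  False  False
False   True   True   True  |   True   True
 True  False  False  False  |  False  False
 True  False  False   True  |  False   True
 True  False   True  False  |   True   True
 True  False   True   True  |  False  False
 True   True  False  False  |  False  False
 True   True  False   True  |   True   True
 True   True   True  False  |   True   True
 True   True   True   True  |  False  False
The columns differ at p=False, q=True, r=False, s=False (φ=True, ψ=False), so they are not equivalent.

not equivalent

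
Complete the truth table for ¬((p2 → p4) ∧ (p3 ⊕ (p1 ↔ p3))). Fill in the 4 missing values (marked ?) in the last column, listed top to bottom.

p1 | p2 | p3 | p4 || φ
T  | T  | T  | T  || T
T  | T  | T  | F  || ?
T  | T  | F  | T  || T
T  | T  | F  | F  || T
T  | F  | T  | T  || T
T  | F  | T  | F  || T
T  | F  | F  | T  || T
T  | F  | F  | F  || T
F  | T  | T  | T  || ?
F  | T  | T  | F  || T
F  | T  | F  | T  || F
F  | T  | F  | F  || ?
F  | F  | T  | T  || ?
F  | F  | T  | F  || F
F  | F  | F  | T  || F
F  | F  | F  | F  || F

T, F, T, F

Row p1=T, p2=T, p3=T, p4=F: (p2 → p4) = F, (p3 ⊕ (p1 ↔ p3)) = F, ((p2 → p4) ∧ (p3 ⊕ (p1 ↔ p3))) = F, so the formula = T.
Row p1=F, p2=T, p3=T, p4=T: (p2 → p4) = T, (p3 ⊕ (p1 ↔ p3)) = T, ((p2 → p4) ∧ (p3 ⊕ (p1 ↔ p3))) = T, so the formula = F.
Row p1=F, p2=T, p3=F, p4=F: (p2 → p4) = F, (p3 ⊕ (p1 ↔ p3)) = T, ((p2 → p4) ∧ (p3 ⊕ (p1 ↔ p3))) = F, so the formula = T.
Row p1=F, p2=F, p3=T, p4=T: (p2 → p4) = T, (p3 ⊕ (p1 ↔ p3)) = T, ((p2 → p4) ∧ (p3 ⊕ (p1 ↔ p3))) = T, so the formula = F.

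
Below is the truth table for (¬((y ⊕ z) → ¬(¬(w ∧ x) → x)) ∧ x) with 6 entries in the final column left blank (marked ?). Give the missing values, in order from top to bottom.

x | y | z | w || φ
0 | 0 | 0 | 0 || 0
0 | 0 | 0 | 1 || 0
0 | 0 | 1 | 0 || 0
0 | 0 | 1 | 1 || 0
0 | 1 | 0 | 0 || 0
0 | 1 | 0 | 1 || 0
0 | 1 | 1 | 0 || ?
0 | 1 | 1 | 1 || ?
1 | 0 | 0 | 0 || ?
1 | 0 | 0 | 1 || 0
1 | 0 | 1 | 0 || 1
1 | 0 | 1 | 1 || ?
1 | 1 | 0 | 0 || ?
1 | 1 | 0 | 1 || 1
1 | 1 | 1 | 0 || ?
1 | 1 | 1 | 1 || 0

Row x=0, y=1, z=1, w=0: ¬((y ⊕ z) → ¬(¬(w ∧ x) → x)) = 0, so the formula = 0.
Row x=0, y=1, z=1, w=1: ¬((y ⊕ z) → ¬(¬(w ∧ x) → x)) = 0, so the formula = 0.
Row x=1, y=0, z=0, w=0: ¬((y ⊕ z) → ¬(¬(w ∧ x) → x)) = 0, so the formula = 0.
Row x=1, y=0, z=1, w=1: ¬((y ⊕ z) → ¬(¬(w ∧ x) → x)) = 1, so the formula = 1.
Row x=1, y=1, z=0, w=0: ¬((y ⊕ z) → ¬(¬(w ∧ x) → x)) = 1, so the formula = 1.
Row x=1, y=1, z=1, w=0: ¬((y ⊕ z) → ¬(¬(w ∧ x) → x)) = 0, so the formula = 0.

0, 0, 0, 1, 1, 0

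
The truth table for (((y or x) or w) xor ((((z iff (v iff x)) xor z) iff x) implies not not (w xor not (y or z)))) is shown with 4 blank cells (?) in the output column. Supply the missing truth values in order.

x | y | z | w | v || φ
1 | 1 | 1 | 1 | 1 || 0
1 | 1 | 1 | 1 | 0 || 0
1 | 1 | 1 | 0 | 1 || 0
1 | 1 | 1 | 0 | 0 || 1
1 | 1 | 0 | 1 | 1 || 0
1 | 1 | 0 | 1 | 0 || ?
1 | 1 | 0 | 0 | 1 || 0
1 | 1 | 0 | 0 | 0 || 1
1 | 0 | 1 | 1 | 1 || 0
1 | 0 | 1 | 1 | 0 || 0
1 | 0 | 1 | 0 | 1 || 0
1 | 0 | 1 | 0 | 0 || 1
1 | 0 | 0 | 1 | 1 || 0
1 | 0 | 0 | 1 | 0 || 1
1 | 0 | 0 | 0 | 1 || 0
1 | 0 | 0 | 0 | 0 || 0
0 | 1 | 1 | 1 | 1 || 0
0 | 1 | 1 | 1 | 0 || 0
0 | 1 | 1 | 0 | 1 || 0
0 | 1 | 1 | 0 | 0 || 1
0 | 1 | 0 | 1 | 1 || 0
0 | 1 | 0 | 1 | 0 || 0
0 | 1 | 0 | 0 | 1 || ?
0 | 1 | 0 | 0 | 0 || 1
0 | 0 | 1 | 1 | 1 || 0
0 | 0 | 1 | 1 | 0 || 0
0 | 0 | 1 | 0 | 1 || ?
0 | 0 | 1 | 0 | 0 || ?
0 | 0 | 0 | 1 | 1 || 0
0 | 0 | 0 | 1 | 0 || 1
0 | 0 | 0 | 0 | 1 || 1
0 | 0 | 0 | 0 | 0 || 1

0, 0, 1, 0

Row x=1, y=1, z=0, w=1, v=0: ((y or x) or w) = 1, ((((z iff (v iff x)) xor z) iff x) implies not not (w xor not (y or z))) = 1, so the formula = 0.
Row x=0, y=1, z=0, w=0, v=1: ((y or x) or w) = 1, ((((z iff (v iff x)) xor z) iff x) implies not not (w xor not (y or z))) = 1, so the formula = 0.
Row x=0, y=0, z=1, w=0, v=1: ((y or x) or w) = 0, ((((z iff (v iff x)) xor z) iff x) implies not not (w xor not (y or z))) = 1, so the formula = 1.
Row x=0, y=0, z=1, w=0, v=0: ((y or x) or w) = 0, ((((z iff (v iff x)) xor z) iff x) implies not not (w xor not (y or z))) = 0, so the formula = 0.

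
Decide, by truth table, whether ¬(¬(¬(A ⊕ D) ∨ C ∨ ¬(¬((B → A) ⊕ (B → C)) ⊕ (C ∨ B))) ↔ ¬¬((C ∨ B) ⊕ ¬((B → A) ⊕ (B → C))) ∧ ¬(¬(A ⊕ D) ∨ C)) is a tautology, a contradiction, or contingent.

contradiction

A  B  C  D  |  φ
T  T  T  T  |  F
T  T  T  F  |  F
T  T  F  T  |  F
T  T  F  F  |  F
T  F  T  T  |  F
T  F  T  F  |  F
T  F  F  T  |  F
T  F  F  F  |  F
F  T  T  T  |  F
F  T  T  F  |  F
F  T  F  T  |  F
F  T  F  F  |  F
F  F  T  T  |  F
F  F  T  F  |  F
F  F  F  T  |  F
F  F  F  F  |  F
Every row is F, so the formula is a contradiction.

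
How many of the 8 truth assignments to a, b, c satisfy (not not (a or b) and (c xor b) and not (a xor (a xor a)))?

a | b | c || φ
T | T | T || F
T | T | F || F
T | F | T || F
T | F | F || F
F | T | T || F
F | T | F || T
F | F | T || F
F | F | F || F
The formula is true on 1 of the 8 rows.

1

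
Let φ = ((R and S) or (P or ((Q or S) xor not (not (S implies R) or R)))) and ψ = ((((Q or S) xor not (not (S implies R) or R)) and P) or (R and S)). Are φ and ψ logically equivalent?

P | Q | R | S || φ | ψ
T | T | T | T || T | T
T | T | T | F || T | T
T | T | F | T || T | T
T | T | F | F || T | F
T | F | T | T || T | T
T | F | T | F || T | F
T | F | F | T || T | T
T | F | F | F || T | T
F | T | T | T || T | T
F | T | T | F || T | F
F | T | F | T || T | F
F | T | F | F || F | F
F | F | T | T || T | T
F | F | T | F || F | F
F | F | F | T || T | F
F | F | F | F || T | F
The columns differ at P=T, Q=T, R=F, S=F (φ=T, ψ=F), so they are not equivalent.

not equivalent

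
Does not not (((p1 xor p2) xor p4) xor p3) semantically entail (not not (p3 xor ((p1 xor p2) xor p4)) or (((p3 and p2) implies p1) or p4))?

yes

p1 | p2 | p3 | p4 || φ | ψ
1  | 1  | 1  | 1  || 0 | 1
1  | 1  | 1  | 0  || 1 | 1
1  | 1  | 0  | 1  || 1 | 1
1  | 1  | 0  | 0  || 0 | 1
1  | 0  | 1  | 1  || 1 | 1
1  | 0  | 1  | 0  || 0 | 1
1  | 0  | 0  | 1  || 0 | 1
1  | 0  | 0  | 0  || 1 | 1
0  | 1  | 1  | 1  || 1 | 1
0  | 1  | 1  | 0  || 0 | 0
0  | 1  | 0  | 1  || 0 | 1
0  | 1  | 0  | 0  || 1 | 1
0  | 0  | 1  | 1  || 0 | 1
0  | 0  | 1  | 0  || 1 | 1
0  | 0  | 0  | 1  || 1 | 1
0  | 0  | 0  | 0  || 0 | 1
In every row where φ is true, ψ is also true, so φ ⊨ ψ.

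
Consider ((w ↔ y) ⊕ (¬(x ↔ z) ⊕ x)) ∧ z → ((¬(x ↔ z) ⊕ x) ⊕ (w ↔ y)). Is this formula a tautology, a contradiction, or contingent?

x  y  z  w  |  (w ↔ y)  (x ↔ z)  ¬(x ↔ z)  (¬(x ↔ z) ⊕ x)  ((w ↔ y) ⊕ (¬(x ↔ z) ⊕ x))  ((¬(x ↔ z) ⊕ x) ⊕ (w ↔ y))  φ
0  0  0  0  |     1        1        0            0                     1                           1               1
0  0  0  1  |     0        1        0            0                     0                           0               1
0  0  1  0  |     1        0        1            1                     0                           0               1
0  0  1  1  |     0        0        1            1                     1                           1               1
0  1  0  0  |     0        1        0            0                     0                           0               1
0  1  0  1  |     1        1        0            0                     1                           1               1
0  1  1  0  |     0        0        1            1                     1                           1               1
0  1  1  1  |     1        0        1            1                     0                           0               1
1  0  0  0  |     1        0        1            0                     1                           1               1
1  0  0  1  |     0        0        1            0                     0                           0               1
1  0  1  0  |     1        1        0            1                     0                           0               1
1  0  1  1  |     0        1        0            1                     1                           1               1
1  1  0  0  |     0        0        1            0                     0                           0               1
1  1  0  1  |     1        0        1            0                     1                           1               1
1  1  1  0  |     0        1        0            1                     1                           1               1
1  1  1  1  |     1        1        0            1                     0                           0               1
Every row is 1, so the formula is a tautology.

tautology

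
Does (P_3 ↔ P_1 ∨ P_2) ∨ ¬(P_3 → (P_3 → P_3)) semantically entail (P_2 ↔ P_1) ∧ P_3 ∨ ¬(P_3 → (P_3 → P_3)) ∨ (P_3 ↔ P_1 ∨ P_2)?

P_1 | P_2 | P_3 | φ | ψ
--- | --- | --- | - | -
 0  |  0  |  0  | 1 | 1
 0  |  0  |  1  | 0 | 1
 0  |  1  |  0  | 0 | 0
 0  |  1  |  1  | 1 | 1
 1  |  0  |  0  | 0 | 0
 1  |  0  |  1  | 1 | 1
 1  |  1  |  0  | 0 | 0
 1  |  1  |  1  | 1 | 1
In every row where φ is true, ψ is also true, so φ ⊨ ψ.

yes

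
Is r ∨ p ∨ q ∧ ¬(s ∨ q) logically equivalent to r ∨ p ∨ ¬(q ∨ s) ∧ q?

equivalent

p | q | r | s | φ | ψ
- | - | - | - | - | -
T | T | T | T | T | T
T | T | T | F | T | T
T | T | F | T | T | T
T | T | F | F | T | T
T | F | T | T | T | T
T | F | T | F | T | T
T | F | F | T | T | T
T | F | F | F | T | T
F | T | T | T | T | T
F | T | T | F | T | T
F | T | F | T | F | F
F | T | F | F | F | F
F | F | T | T | T | T
F | F | T | F | T | T
F | F | F | T | F | F
F | F | F | F | F | F
The columns for φ and ψ agree on every row, so they are logically equivalent.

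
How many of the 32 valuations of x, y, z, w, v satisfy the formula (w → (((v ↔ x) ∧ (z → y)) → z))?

x  y  z  w  v  |  φ
0  0  0  0  0  |  1
0  0  0  0  1  |  1
0  0  0  1  0  |  0
0  0  0  1  1  |  1
0  0  1  0  0  |  1
0  0  1  0  1  |  1
0  0  1  1  0  |  1
0  0  1  1  1  |  1
0  1  0  0  0  |  1
0  1  0  0  1  |  1
0  1  0  1  0  |  0
0  1  0  1  1  |  1
0  1  1  0  0  |  1
0  1  1  0  1  |  1
0  1  1  1  0  |  1
0  1  1  1  1  |  1
1  0  0  0  0  |  1
1  0  0  0  1  |  1
1  0  0  1  0  |  1
1  0  0  1  1  |  0
1  0  1  0  0  |  1
1  0  1  0  1  |  1
1  0  1  1  0  |  1
1  0  1  1  1  |  1
1  1  0  0  0  |  1
1  1  0  0  1  |  1
1  1  0  1  0  |  1
1  1  0  1  1  |  0
1  1  1  0  0  |  1
1  1  1  0  1  |  1
1  1  1  1  0  |  1
1  1  1  1  1  |  1
The formula is true on 28 of the 32 rows.

28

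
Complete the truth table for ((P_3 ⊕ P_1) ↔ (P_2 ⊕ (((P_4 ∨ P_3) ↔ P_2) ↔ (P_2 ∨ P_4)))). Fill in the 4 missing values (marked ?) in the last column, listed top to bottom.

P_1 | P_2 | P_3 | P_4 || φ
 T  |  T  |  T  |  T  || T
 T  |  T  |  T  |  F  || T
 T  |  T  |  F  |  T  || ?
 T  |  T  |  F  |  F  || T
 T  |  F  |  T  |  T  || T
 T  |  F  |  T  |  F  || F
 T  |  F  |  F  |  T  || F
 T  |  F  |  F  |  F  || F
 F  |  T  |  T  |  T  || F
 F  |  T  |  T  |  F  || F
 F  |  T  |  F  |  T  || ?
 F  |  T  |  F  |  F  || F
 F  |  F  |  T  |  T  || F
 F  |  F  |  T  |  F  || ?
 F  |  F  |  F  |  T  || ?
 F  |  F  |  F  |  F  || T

F, T, T, T

Row P_1=T, P_2=T, P_3=F, P_4=T: (P_3 ⊕ P_1) = T, (P_2 ⊕ (((P_4 ∨ P_3) ↔ P_2) ↔ (P_2 ∨ P_4))) = F, so the formula = F.
Row P_1=F, P_2=T, P_3=F, P_4=T: (P_3 ⊕ P_1) = F, (P_2 ⊕ (((P_4 ∨ P_3) ↔ P_2) ↔ (P_2 ∨ P_4))) = F, so the formula = T.
Row P_1=F, P_2=F, P_3=T, P_4=F: (P_3 ⊕ P_1) = T, (P_2 ⊕ (((P_4 ∨ P_3) ↔ P_2) ↔ (P_2 ∨ P_4))) = T, so the formula = T.
Row P_1=F, P_2=F, P_3=F, P_4=T: (P_3 ⊕ P_1) = F, (P_2 ⊕ (((P_4 ∨ P_3) ↔ P_2) ↔ (P_2 ∨ P_4))) = F, so the formula = T.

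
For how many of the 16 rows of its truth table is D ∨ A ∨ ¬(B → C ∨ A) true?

13

  A   |   B   |   C   |   D   || (C ∨ A) | (B → (C ∨ A)) | ¬(B → (C ∨ A)) | (D ∨ A ∨ ¬(B → (C ∨ A)))
 True |  True |  True |  True ||   True  |      True     |     False      |           True          
 True |  True |  True | False ||   True  |      True     |     False      |           True          
 True |  True | False |  True ||   True  |      True     |     False      |           True          
 True |  True | False | False ||   True  |      True     |     False      |           True          
 True | False |  True |  True ||   True  |      True     |     False      |           True          
 True | False |  True | False ||   True  |      True     |     False      |           True          
 True | False | False |  True ||   True  |      True     |     False      |           True          
 True | False | False | False ||   True  |      True     |     False      |           True          
False |  True |  True |  True ||   True  |      True     |     False      |           True          
False |  True |  True | False ||   True  |      True     |     False      |          False          
False |  True | False |  True ||  False  |     False     |      True      |           True          
False |  True | False | False ||  False  |     False     |      True      |           True          
False | False |  True |  True ||   True  |      True     |     False      |           True          
False | False |  True | False ||   True  |      True     |     False      |          False          
False | False | False |  True ||  False  |      True     |     False      |           True          
False | False | False | False ||  False  |      True     |     False      |          False          
The formula is true on 13 of the 16 rows.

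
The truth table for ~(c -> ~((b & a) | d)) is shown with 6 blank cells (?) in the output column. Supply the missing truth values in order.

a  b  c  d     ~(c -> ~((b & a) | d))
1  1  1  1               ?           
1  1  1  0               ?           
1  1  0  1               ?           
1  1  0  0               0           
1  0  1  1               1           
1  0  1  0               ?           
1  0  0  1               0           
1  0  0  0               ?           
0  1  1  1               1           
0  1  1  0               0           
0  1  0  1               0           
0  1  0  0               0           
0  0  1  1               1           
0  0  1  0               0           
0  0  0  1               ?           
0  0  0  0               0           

1, 1, 0, 0, 0, 0

Row a=1, b=1, c=1, d=1: ~((b & a) | d) = 0, (c -> ~((b & a) | d)) = 0, so ~(c -> ~((b & a) | d)) = 1.
Row a=1, b=1, c=1, d=0: ~((b & a) | d) = 0, (c -> ~((b & a) | d)) = 0, so ~(c -> ~((b & a) | d)) = 1.
Row a=1, b=1, c=0, d=1: ~((b & a) | d) = 0, (c -> ~((b & a) | d)) = 1, so ~(c -> ~((b & a) | d)) = 0.
Row a=1, b=0, c=1, d=0: ~((b & a) | d) = 1, (c -> ~((b & a) | d)) = 1, so ~(c -> ~((b & a) | d)) = 0.
Row a=1, b=0, c=0, d=0: ~((b & a) | d) = 1, (c -> ~((b & a) | d)) = 1, so ~(c -> ~((b & a) | d)) = 0.
Row a=0, b=0, c=0, d=1: ~((b & a) | d) = 0, (c -> ~((b & a) | d)) = 1, so ~(c -> ~((b & a) | d)) = 0.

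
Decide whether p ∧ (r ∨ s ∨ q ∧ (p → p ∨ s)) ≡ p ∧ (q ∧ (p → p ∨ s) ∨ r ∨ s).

p | q | r | s || φ | ψ
T | T | T | T || T | T
T | T | T | F || T | T
T | T | F | T || T | T
T | T | F | F || T | T
T | F | T | T || T | T
T | F | T | F || T | T
T | F | F | T || T | T
T | F | F | F || F | F
F | T | T | T || F | F
F | T | T | F || F | F
F | T | F | T || F | F
F | T | F | F || F | F
F | F | T | T || F | F
F | F | T | F || F | F
F | F | F | T || F | F
F | F | F | F || F | F
The columns for φ and ψ agree on every row, so they are logically equivalent.

equivalent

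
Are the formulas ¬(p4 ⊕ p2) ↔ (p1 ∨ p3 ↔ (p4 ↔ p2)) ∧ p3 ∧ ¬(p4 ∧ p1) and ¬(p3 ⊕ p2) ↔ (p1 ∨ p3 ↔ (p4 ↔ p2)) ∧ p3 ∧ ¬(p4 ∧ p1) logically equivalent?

not equivalent

p1  p2  p3  p4  |  φ  ψ
T   T   T   T   |  F  F
T   T   T   F   |  T  F
T   T   F   T   |  F  T
T   T   F   F   |  T  T
T   F   T   T   |  T  T
T   F   T   F   |  T  F
T   F   F   T   |  T  F
T   F   F   F   |  F  F
F   T   T   T   |  T  T
F   T   T   F   |  T  F
F   T   F   T   |  F  T
F   T   F   F   |  T  T
F   F   T   T   |  T  T
F   F   T   F   |  T  F
F   F   F   T   |  T  F
F   F   F   F   |  F  F
The columns differ at p1=T, p2=T, p3=T, p4=F (φ=T, ψ=F), so they are not equivalent.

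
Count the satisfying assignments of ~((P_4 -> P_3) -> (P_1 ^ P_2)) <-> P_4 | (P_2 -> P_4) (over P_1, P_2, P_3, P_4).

P_1 | P_2 | P_3 | P_4 || φ
 F  |  F  |  F  |  F  || T
 F  |  F  |  F  |  T  || F
 F  |  F  |  T  |  F  || T
 F  |  F  |  T  |  T  || T
 F  |  T  |  F  |  F  || T
 F  |  T  |  F  |  T  || F
 F  |  T  |  T  |  F  || T
 F  |  T  |  T  |  T  || F
 T  |  F  |  F  |  F  || F
 T  |  F  |  F  |  T  || F
 T  |  F  |  T  |  F  || F
 T  |  F  |  T  |  T  || F
 T  |  T  |  F  |  F  || F
 T  |  T  |  F  |  T  || F
 T  |  T  |  T  |  F  || F
 T  |  T  |  T  |  T  || T
The formula is true on 6 of the 16 rows.

6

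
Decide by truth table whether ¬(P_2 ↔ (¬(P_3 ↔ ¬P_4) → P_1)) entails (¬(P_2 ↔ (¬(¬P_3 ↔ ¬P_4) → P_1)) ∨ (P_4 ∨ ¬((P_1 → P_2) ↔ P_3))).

no

P_1 | P_2 | P_3 | P_4 || φ | ψ
 F  |  F  |  F  |  F  || F | T
 F  |  F  |  F  |  T  || T | T
 F  |  F  |  T  |  F  || T | F
 F  |  F  |  T  |  T  || F | T
 F  |  T  |  F  |  F  || T | T
 F  |  T  |  F  |  T  || F | T
 F  |  T  |  T  |  F  || F | T
 F  |  T  |  T  |  T  || T | T
 T  |  F  |  F  |  F  || T | T
 T  |  F  |  F  |  T  || T | T
 T  |  F  |  T  |  F  || T | T
 T  |  F  |  T  |  T  || T | T
 T  |  T  |  F  |  F  || F | T
 T  |  T  |  F  |  T  || F | T
 T  |  T  |  T  |  F  || F | F
 T  |  T  |  T  |  T  || F | T
At P_1=F, P_2=F, P_3=T, P_4=F we have φ true but ψ false, so φ does not entail ψ.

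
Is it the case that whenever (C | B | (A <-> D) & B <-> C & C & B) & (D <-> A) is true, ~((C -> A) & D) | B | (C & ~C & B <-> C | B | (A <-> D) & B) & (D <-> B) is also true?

no

A | B | C | D | φ | ψ
- | - | - | - | - | -
0 | 0 | 0 | 0 | 1 | 1
0 | 0 | 0 | 1 | 0 | 0
0 | 0 | 1 | 0 | 0 | 1
0 | 0 | 1 | 1 | 0 | 1
0 | 1 | 0 | 0 | 0 | 1
0 | 1 | 0 | 1 | 0 | 1
0 | 1 | 1 | 0 | 1 | 1
0 | 1 | 1 | 1 | 0 | 1
1 | 0 | 0 | 0 | 0 | 1
1 | 0 | 0 | 1 | 1 | 0
1 | 0 | 1 | 0 | 0 | 1
1 | 0 | 1 | 1 | 0 | 0
1 | 1 | 0 | 0 | 0 | 1
1 | 1 | 0 | 1 | 0 | 1
1 | 1 | 1 | 0 | 0 | 1
1 | 1 | 1 | 1 | 1 | 1
At A=1, B=0, C=0, D=1 we have φ true but ψ false, so φ does not entail ψ.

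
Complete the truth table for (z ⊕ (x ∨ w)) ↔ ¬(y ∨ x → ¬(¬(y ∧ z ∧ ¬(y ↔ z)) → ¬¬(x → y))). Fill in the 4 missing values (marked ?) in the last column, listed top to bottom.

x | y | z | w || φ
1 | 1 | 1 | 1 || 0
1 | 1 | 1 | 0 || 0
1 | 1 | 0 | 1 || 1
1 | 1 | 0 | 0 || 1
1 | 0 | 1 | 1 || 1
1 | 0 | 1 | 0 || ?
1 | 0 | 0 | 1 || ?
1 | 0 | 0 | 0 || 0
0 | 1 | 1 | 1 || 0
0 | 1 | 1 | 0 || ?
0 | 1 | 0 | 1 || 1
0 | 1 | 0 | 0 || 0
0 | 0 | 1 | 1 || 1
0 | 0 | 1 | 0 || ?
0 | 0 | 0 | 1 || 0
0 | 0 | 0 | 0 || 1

Row x=1, y=0, z=1, w=0: (z ⊕ (x ∨ w)) = 0, ¬(y ∨ x → ¬(¬(y ∧ z ∧ ¬(y ↔ z)) → ¬¬(x → y))) = 0, so the formula = 1.
Row x=1, y=0, z=0, w=1: (z ⊕ (x ∨ w)) = 1, ¬(y ∨ x → ¬(¬(y ∧ z ∧ ¬(y ↔ z)) → ¬¬(x → y))) = 0, so the formula = 0.
Row x=0, y=1, z=1, w=0: (z ⊕ (x ∨ w)) = 1, ¬(y ∨ x → ¬(¬(y ∧ z ∧ ¬(y ↔ z)) → ¬¬(x → y))) = 1, so the formula = 1.
Row x=0, y=0, z=1, w=0: (z ⊕ (x ∨ w)) = 1, ¬(y ∨ x → ¬(¬(y ∧ z ∧ ¬(y ↔ z)) → ¬¬(x → y))) = 0, so the formula = 0.

1, 0, 1, 0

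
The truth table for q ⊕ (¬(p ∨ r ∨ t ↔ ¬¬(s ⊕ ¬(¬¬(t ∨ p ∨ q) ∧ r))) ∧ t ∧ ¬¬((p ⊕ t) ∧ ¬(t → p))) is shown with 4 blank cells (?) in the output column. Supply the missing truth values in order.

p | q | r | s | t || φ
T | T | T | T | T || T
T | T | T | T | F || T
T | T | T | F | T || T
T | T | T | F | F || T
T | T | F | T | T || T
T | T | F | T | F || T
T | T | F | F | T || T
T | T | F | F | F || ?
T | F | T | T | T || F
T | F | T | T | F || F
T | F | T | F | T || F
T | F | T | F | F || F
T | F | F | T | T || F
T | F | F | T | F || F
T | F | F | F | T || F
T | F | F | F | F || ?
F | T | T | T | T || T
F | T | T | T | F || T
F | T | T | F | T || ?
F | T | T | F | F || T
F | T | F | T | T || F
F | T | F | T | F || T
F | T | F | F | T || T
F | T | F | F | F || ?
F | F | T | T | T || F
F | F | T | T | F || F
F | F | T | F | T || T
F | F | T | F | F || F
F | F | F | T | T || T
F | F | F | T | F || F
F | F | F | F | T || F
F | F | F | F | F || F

Row p=T, q=T, r=F, s=F, t=F: (¬(p ∨ r ∨ t ↔ ¬¬(s ⊕ ¬(¬¬(t ∨ p ∨ q) ∧ r))) ∧ t ∧ ¬¬((p ⊕ t) ∧ ¬(t → p))) = F, so the formula = T.
Row p=T, q=F, r=F, s=F, t=F: (¬(p ∨ r ∨ t ↔ ¬¬(s ⊕ ¬(¬¬(t ∨ p ∨ q) ∧ r))) ∧ t ∧ ¬¬((p ⊕ t) ∧ ¬(t → p))) = F, so the formula = F.
Row p=F, q=T, r=T, s=F, t=T: (¬(p ∨ r ∨ t ↔ ¬¬(s ⊕ ¬(¬¬(t ∨ p ∨ q) ∧ r))) ∧ t ∧ ¬¬((p ⊕ t) ∧ ¬(t → p))) = T, so the formula = F.
Row p=F, q=T, r=F, s=F, t=F: (¬(p ∨ r ∨ t ↔ ¬¬(s ⊕ ¬(¬¬(t ∨ p ∨ q) ∧ r))) ∧ t ∧ ¬¬((p ⊕ t) ∧ ¬(t → p))) = F, so the formula = T.

T, F, F, T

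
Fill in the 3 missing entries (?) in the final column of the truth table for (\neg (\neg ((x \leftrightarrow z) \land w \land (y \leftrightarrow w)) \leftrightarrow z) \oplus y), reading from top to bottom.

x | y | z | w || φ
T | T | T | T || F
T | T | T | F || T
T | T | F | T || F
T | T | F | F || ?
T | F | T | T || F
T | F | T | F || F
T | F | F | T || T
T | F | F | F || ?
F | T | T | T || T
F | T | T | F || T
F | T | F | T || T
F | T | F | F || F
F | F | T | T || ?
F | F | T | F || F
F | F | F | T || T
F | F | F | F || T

F, T, F

Row x=T, y=T, z=F, w=F: \neg (\neg ((x \leftrightarrow z) \land w \land (y \leftrightarrow w)) \leftrightarrow z) = T, so the formula = F.
Row x=T, y=F, z=F, w=F: \neg (\neg ((x \leftrightarrow z) \land w \land (y \leftrightarrow w)) \leftrightarrow z) = T, so the formula = T.
Row x=F, y=F, z=T, w=T: \neg (\neg ((x \leftrightarrow z) \land w \land (y \leftrightarrow w)) \leftrightarrow z) = F, so the formula = F.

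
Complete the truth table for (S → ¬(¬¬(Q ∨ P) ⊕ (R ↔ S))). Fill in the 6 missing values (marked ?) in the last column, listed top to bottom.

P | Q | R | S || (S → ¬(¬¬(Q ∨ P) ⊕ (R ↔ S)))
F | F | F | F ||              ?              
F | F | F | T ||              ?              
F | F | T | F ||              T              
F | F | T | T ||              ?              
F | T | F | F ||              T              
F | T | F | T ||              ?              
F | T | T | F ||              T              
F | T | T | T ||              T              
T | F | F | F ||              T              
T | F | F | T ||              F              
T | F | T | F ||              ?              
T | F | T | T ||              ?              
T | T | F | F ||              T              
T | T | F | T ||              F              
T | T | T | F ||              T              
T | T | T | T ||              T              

T, T, F, F, T, T

Row P=F, Q=F, R=F, S=F: ¬(¬¬(Q ∨ P) ⊕ (R ↔ S)) = F, so (S → ¬(¬¬(Q ∨ P) ⊕ (R ↔ S))) = T.
Row P=F, Q=F, R=F, S=T: ¬(¬¬(Q ∨ P) ⊕ (R ↔ S)) = T, so (S → ¬(¬¬(Q ∨ P) ⊕ (R ↔ S))) = T.
Row P=F, Q=F, R=T, S=T: ¬(¬¬(Q ∨ P) ⊕ (R ↔ S)) = F, so (S → ¬(¬¬(Q ∨ P) ⊕ (R ↔ S))) = F.
Row P=F, Q=T, R=F, S=T: ¬(¬¬(Q ∨ P) ⊕ (R ↔ S)) = F, so (S → ¬(¬¬(Q ∨ P) ⊕ (R ↔ S))) = F.
Row P=T, Q=F, R=T, S=F: ¬(¬¬(Q ∨ P) ⊕ (R ↔ S)) = F, so (S → ¬(¬¬(Q ∨ P) ⊕ (R ↔ S))) = T.
Row P=T, Q=F, R=T, S=T: ¬(¬¬(Q ∨ P) ⊕ (R ↔ S)) = T, so (S → ¬(¬¬(Q ∨ P) ⊕ (R ↔ S))) = T.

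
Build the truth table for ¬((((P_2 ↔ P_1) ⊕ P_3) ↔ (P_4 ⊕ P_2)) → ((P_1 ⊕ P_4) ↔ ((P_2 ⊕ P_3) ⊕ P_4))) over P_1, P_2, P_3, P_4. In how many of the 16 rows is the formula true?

P_1 | P_2 | P_3 | P_4 || (P_2 ↔ P_1) | ((P_2 ↔ P_1) ⊕ P_3) | (P_4 ⊕ P_2) | (P_1 ⊕ P_4) | (P_2 ⊕ P_3) | ((P_2 ⊕ P_3) ⊕ P_4) | φ
 F  |  F  |  F  |  F  ||      T      |          T          |      F      |      F      |      F      |          F          | F
 F  |  F  |  F  |  T  ||      T      |          T          |      T      |      T      |      F      |          T          | F
 F  |  F  |  T  |  F  ||      T      |          F          |      F      |      F      |      T      |          T          | T
 F  |  F  |  T  |  T  ||      T      |          F          |      T      |      T      |      T      |          F          | F
 F  |  T  |  F  |  F  ||      F      |          F          |      T      |      F      |      T      |          T          | F
 F  |  T  |  F  |  T  ||      F      |          F          |      F      |      T      |      T      |          F          | T
 F  |  T  |  T  |  F  ||      F      |          T          |      T      |      F      |      F      |          F          | F
 F  |  T  |  T  |  T  ||      F      |          T          |      F      |      T      |      F      |          T          | F
 T  |  F  |  F  |  F  ||      F      |          F          |      F      |      T      |      F      |          F          | T
 T  |  F  |  F  |  T  ||      F      |          F          |      T      |      F      |      F      |          T          | F
 T  |  F  |  T  |  F  ||      F      |          T          |      F      |      T      |      T      |          T          | F
 T  |  F  |  T  |  T  ||      F      |          T          |      T      |      F      |      T      |          F          | F
 T  |  T  |  F  |  F  ||      T      |          T          |      T      |      T      |      T      |          T          | F
 T  |  T  |  F  |  T  ||      T      |          T          |      F      |      F      |      T      |          F          | F
 T  |  T  |  T  |  F  ||      T      |          F          |      T      |      T      |      F      |          F          | F
 T  |  T  |  T  |  T  ||      T      |          F          |      F      |      F      |      F      |          T          | T
The formula is true on 4 of the 16 rows.

4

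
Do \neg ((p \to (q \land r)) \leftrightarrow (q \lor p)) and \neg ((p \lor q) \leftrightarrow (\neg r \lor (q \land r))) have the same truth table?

p  q  r  |  φ  ψ
1  1  1  |  0  0
1  1  0  |  1  0
1  0  1  |  1  1
1  0  0  |  1  0
0  1  1  |  0  0
0  1  0  |  0  0
0  0  1  |  1  0
0  0  0  |  1  1
The columns differ at p=1, q=1, r=0 (φ=1, ψ=0), so they are not equivalent.

not equivalent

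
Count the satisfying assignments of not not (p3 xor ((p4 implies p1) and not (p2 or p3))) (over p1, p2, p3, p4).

p1 | p2 | p3 | p4 || φ
T  | T  | T  | T  || T
T  | T  | T  | F  || T
T  | T  | F  | T  || F
T  | T  | F  | F  || F
T  | F  | T  | T  || T
T  | F  | T  | F  || T
T  | F  | F  | T  || T
T  | F  | F  | F  || T
F  | T  | T  | T  || T
F  | T  | T  | F  || T
F  | T  | F  | T  || F
F  | T  | F  | F  || F
F  | F  | T  | T  || T
F  | F  | T  | F  || T
F  | F  | F  | T  || F
F  | F  | F  | F  || T
The formula is true on 11 of the 16 rows.

11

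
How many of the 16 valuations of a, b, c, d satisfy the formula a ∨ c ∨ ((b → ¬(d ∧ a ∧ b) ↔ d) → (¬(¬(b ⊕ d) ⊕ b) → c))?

a  b  c  d  |  (d ∧ a)  ((d ∧ a) ∧ b)  ¬((d ∧ a) ∧ b)  (b → ¬((d ∧ a) ∧ b))  ((b → ¬((d ∧ a) ∧ b)) ↔ d)  (b ⊕ d)  ¬(b ⊕ d)  (¬(b ⊕ d) ⊕ b)  ¬(¬(b ⊕ d) ⊕ b)  (¬(¬(b ⊕ d) ⊕ b) → c)  φ
F  F  F  F  |     F           F              T                  T                        F                  F        T            T                F                   T            T
F  F  F  T  |     F           F              T                  T                        T                  T        F            F                T                   F            F
F  F  T  F  |     F           F              T                  T                        F                  F        T            T                F                   T            T
F  F  T  T  |     F           F              T                  T                        T                  T        F            F                T                   T            T
F  T  F  F  |     F           F              T                  T                        F                  T        F            T                F                   T            T
F  T  F  T  |     F           F              T                  T                        T                  F        T            F                T                   F            F
F  T  T  F  |     F           F              T                  T                        F                  T        F            T                F                   T            T
F  T  T  T  |     F           F              T                  T                        T                  F        T            F                T                   T            T
T  F  F  F  |     F           F              T                  T                        F                  F        T            T                F                   T            T
T  F  F  T  |     T           F              T                  T                        T                  T        F            F                T                   F            T
T  F  T  F  |     F           F              T                  T                        F                  F        T            T                F                   T            T
T  F  T  T  |     T           F              T                  T                        T                  T        F            F                T                   T            T
T  T  F  F  |     F           F              T                  T                        F                  T        F            T                F                   T            T
T  T  F  T  |     T           T              F                  F                        F                  F        T            F                T                   F            T
T  T  T  F  |     F           F              T                  T                        F                  T        F            T                F                   T            T
T  T  T  T  |     T           T              F                  F                        F                  F        T            F                T                   T            T
The formula is true on 14 of the 16 rows.

14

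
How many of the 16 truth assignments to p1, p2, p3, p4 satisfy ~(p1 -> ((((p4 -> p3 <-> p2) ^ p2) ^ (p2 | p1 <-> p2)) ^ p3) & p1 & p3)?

6

p1  p2  p3  p4     (p4 -> p3)  ((p4 -> p3) <-> p2)  (((p4 -> p3) <-> p2) ^ p2)  (p2 | p1)  ((p2 | p1) <-> p2)  (p1 & p3)  φ
0   0   0   0          1                0                       0                   0              1               0      0
0   0   0   1          0                1                       1                   0              1               0      0
0   0   1   0          1                0                       0                   0              1               0      0
0   0   1   1          1                0                       0                   0              1               0      0
0   1   0   0          1                1                       0                   1              1               0      0
0   1   0   1          0                0                       1                   1              1               0      0
0   1   1   0          1                1                       0                   1              1               0      0
0   1   1   1          1                1                       0                   1              1               0      0
1   0   0   0          1                0                       0                   1              0               0      1
1   0   0   1          0                1                       1                   1              0               0      1
1   0   1   0          1                0                       0                   1              0               1      0
1   0   1   1          1                0                       0                   1              0               1      0
1   1   0   0          1                1                       0                   1              1               0      1
1   1   0   1          0                0                       1                   1              1               0      1
1   1   1   0          1                1                       0                   1              1               1      1
1   1   1   1          1                1                       0                   1              1               1      1
The formula is true on 6 of the 16 rows.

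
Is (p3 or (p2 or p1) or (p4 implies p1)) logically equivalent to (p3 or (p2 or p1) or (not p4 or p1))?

p1 | p2 | p3 | p4 || φ | ψ
T  | T  | T  | T  || T | T
T  | T  | T  | F  || T | T
T  | T  | F  | T  || T | T
T  | T  | F  | F  || T | T
T  | F  | T  | T  || T | T
T  | F  | T  | F  || T | T
T  | F  | F  | T  || T | T
T  | F  | F  | F  || T | T
F  | T  | T  | T  || T | T
F  | T  | T  | F  || T | T
F  | T  | F  | T  || T | T
F  | T  | F  | F  || T | T
F  | F  | T  | T  || T | T
F  | F  | T  | F  || T | T
F  | F  | F  | T  || F | F
F  | F  | F  | F  || T | T
The columns for φ and ψ agree on every row, so they are logically equivalent.

equivalent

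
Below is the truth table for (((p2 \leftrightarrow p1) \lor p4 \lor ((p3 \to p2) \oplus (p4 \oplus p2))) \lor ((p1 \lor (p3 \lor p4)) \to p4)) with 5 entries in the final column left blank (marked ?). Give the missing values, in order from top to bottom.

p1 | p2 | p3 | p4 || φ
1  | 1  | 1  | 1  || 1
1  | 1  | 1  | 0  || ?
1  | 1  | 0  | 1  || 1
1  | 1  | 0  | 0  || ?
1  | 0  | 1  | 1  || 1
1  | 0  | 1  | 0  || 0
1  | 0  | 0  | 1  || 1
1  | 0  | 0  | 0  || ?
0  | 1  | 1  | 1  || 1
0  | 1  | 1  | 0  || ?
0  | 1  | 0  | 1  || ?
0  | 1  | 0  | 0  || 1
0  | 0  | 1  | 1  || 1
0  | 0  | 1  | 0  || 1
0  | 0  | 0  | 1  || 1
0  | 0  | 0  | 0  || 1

Row p1=1, p2=1, p3=1, p4=0: ((p2 \leftrightarrow p1) \lor p4 \lor ((p3 \to p2) \oplus (p4 \oplus p2))) = 1, ((p1 \lor (p3 \lor p4)) \to p4) = 0, so the formula = 1.
Row p1=1, p2=1, p3=0, p4=0: ((p2 \leftrightarrow p1) \lor p4 \lor ((p3 \to p2) \oplus (p4 \oplus p2))) = 1, ((p1 \lor (p3 \lor p4)) \to p4) = 0, so the formula = 1.
Row p1=1, p2=0, p3=0, p4=0: ((p2 \leftrightarrow p1) \lor p4 \lor ((p3 \to p2) \oplus (p4 \oplus p2))) = 1, ((p1 \lor (p3 \lor p4)) \to p4) = 0, so the formula = 1.
Row p1=0, p2=1, p3=1, p4=0: ((p2 \leftrightarrow p1) \lor p4 \lor ((p3 \to p2) \oplus (p4 \oplus p2))) = 0, ((p1 \lor (p3 \lor p4)) \to p4) = 0, so the formula = 0.
Row p1=0, p2=1, p3=0, p4=1: ((p2 \leftrightarrow p1) \lor p4 \lor ((p3 \to p2) \oplus (p4 \oplus p2))) = 1, ((p1 \lor (p3 \lor p4)) \to p4) = 1, so the formula = 1.

1, 1, 1, 0, 1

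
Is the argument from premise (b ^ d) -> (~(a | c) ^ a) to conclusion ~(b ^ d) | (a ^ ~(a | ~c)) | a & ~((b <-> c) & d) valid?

a | b | c | d | φ | ψ
- | - | - | - | - | -
F | F | F | F | T | T
F | F | F | T | T | F
F | F | T | F | T | T
F | F | T | T | F | T
F | T | F | F | T | F
F | T | F | T | T | T
F | T | T | F | F | T
F | T | T | T | T | T
T | F | F | F | T | T
T | F | F | T | T | T
T | F | T | F | T | T
T | F | T | T | T | T
T | T | F | F | T | T
T | T | F | T | T | T
T | T | T | F | T | T
T | T | T | T | T | T
At a=F, b=F, c=F, d=T we have φ true but ψ false, so φ does not entail ψ.

no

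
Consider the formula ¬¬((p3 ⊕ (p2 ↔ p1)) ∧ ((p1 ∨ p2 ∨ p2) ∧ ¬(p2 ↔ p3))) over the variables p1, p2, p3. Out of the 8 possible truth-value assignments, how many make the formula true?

2

p1 | p2 | p3 || (p2 ↔ p1) | (p3 ⊕ (p2 ↔ p1)) | (p1 ∨ p2 ∨ p2) | (p2 ↔ p3) | ¬(p2 ↔ p3) | φ
F  | F  | F  ||     T     |        T         |       F        |     T     |     F      | F
F  | F  | T  ||     T     |        F         |       F        |     F     |     T      | F
F  | T  | F  ||     F     |        F         |       T        |     F     |     T      | F
F  | T  | T  ||     F     |        T         |       T        |     T     |     F      | F
T  | F  | F  ||     F     |        F         |       T        |     T     |     F      | F
T  | F  | T  ||     F     |        T         |       T        |     F     |     T      | T
T  | T  | F  ||     T     |        T         |       T        |     F     |     T      | T
T  | T  | T  ||     T     |        F         |       T        |     T     |     F      | F
The formula is true on 2 of the 8 rows.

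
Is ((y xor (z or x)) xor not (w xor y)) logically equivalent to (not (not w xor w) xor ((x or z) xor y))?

x | y | z | w || φ | ψ
T | T | T | T || T | F
T | T | T | F || F | F
T | T | F | T || T | F
T | T | F | F || F | F
T | F | T | T || T | T
T | F | T | F || F | T
T | F | F | T || T | T
T | F | F | F || F | T
F | T | T | T || T | F
F | T | T | F || F | F
F | T | F | T || F | T
F | T | F | F || T | T
F | F | T | T || T | T
F | F | T | F || F | T
F | F | F | T || F | F
F | F | F | F || T | F
The columns differ at x=T, y=T, z=T, w=T (φ=T, ψ=F), so they are not equivalent.

not equivalent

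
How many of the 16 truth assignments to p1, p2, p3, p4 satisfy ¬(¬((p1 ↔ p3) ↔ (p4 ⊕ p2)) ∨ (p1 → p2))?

p1  p2  p3  p4  |  (p1 ↔ p3)  (p4 ⊕ p2)  ((p1 ↔ p3) ↔ (p4 ⊕ p2))  ¬((p1 ↔ p3) ↔ (p4 ⊕ p2))  (p1 → p2)  φ
T   T   T   T   |      T          F                 F                        T                  T      F
T   T   T   F   |      T          T                 T                        F                  T      F
T   T   F   T   |      F          F                 T                        F                  T      F
T   T   F   F   |      F          T                 F                        T                  T      F
T   F   T   T   |      T          T                 T                        F                  F      T
T   F   T   F   |      T          F                 F                        T                  F      F
T   F   F   T   |      F          T                 F                        T                  F      F
T   F   F   F   |      F          F                 T                        F                  F      T
F   T   T   T   |      F          F                 T                        F                  T      F
F   T   T   F   |      F          T                 F                        T                  T      F
F   T   F   T   |      T          F                 F                        T                  T      F
F   T   F   F   |      T          T                 T                        F                  T      F
F   F   T   T   |      F          T                 F                        T                  T      F
F   F   T   F   |      F          F                 T                        F                  T      F
F   F   F   T   |      T          T                 T                        F                  T      F
F   F   F   F   |      T          F                 F                        T                  T      F
The formula is true on 2 of the 16 rows.

2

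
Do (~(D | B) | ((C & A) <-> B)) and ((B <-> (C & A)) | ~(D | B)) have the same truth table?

equivalent

A | B | C | D | φ | ψ
- | - | - | - | - | -
T | T | T | T | T | T
T | T | T | F | T | T
T | T | F | T | F | F
T | T | F | F | F | F
T | F | T | T | F | F
T | F | T | F | T | T
T | F | F | T | T | T
T | F | F | F | T | T
F | T | T | T | F | F
F | T | T | F | F | F
F | T | F | T | F | F
F | T | F | F | F | F
F | F | T | T | T | T
F | F | T | F | T | T
F | F | F | T | T | T
F | F | F | F | T | T
The columns for φ and ψ agree on every row, so they are logically equivalent.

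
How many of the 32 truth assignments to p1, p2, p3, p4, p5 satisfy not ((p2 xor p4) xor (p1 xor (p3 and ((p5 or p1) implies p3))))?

16

p1 | p2 | p3 | p4 | p5 || φ
F  | F  | F  | F  | F  || T
F  | F  | F  | F  | T  || T
F  | F  | F  | T  | F  || F
F  | F  | F  | T  | T  || F
F  | F  | T  | F  | F  || F
F  | F  | T  | F  | T  || F
F  | F  | T  | T  | F  || T
F  | F  | T  | T  | T  || T
F  | T  | F  | F  | F  || F
F  | T  | F  | F  | T  || F
F  | T  | F  | T  | F  || T
F  | T  | F  | T  | T  || T
F  | T  | T  | F  | F  || T
F  | T  | T  | F  | T  || T
F  | T  | T  | T  | F  || F
F  | T  | T  | T  | T  || F
T  | F  | F  | F  | F  || F
T  | F  | F  | F  | T  || F
T  | F  | F  | T  | F  || T
T  | F  | F  | T  | T  || T
T  | F  | T  | F  | F  || T
T  | F  | T  | F  | T  || T
T  | F  | T  | T  | F  || F
T  | F  | T  | T  | T  || F
T  | T  | F  | F  | F  || T
T  | T  | F  | F  | T  || T
T  | T  | F  | T  | F  || F
T  | T  | F  | T  | T  || F
T  | T  | T  | F  | F  || F
T  | T  | T  | F  | T  || F
T  | T  | T  | T  | F  || T
T  | T  | T  | T  | T  || T
The formula is true on 16 of the 32 rows.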